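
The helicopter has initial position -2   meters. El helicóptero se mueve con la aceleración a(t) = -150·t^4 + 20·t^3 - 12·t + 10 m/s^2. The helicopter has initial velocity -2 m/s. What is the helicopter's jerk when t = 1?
Starting from acceleration a(t) = -150·t^4 + 20·t^3 - 12·t + 10, we take 1 derivative. Taking d/dt of a(t), we find j(t) = -600·t^3 + 60·t^2 - 12. Using j(t) = -600·t^3 + 60·t^2 - 12 and substituting t = 1, we find j = -552.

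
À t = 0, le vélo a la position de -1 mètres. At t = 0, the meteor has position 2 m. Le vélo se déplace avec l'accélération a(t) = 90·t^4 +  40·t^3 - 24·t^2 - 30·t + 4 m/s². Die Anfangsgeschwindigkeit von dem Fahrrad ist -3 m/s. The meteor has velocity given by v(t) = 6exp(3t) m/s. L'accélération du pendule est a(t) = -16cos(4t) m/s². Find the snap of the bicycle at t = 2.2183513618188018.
To solve this, we need to take 2 derivatives of our acceleration equation a(t) = 90·t^4 + 40·t^3 - 24·t^2 - 30·t + 4. The derivative of acceleration gives jerk: j(t) = 360·t^3 + 120·t^2 - 48·t - 30. The derivative of jerk gives snap: s(t) = 1080·t^2 + 240·t - 48. We have snap s(t) = 1080·t^2 + 240·t - 48. Substituting t = 2.2183513618188018: s(2.2183513618188018) = 5799.17371247851.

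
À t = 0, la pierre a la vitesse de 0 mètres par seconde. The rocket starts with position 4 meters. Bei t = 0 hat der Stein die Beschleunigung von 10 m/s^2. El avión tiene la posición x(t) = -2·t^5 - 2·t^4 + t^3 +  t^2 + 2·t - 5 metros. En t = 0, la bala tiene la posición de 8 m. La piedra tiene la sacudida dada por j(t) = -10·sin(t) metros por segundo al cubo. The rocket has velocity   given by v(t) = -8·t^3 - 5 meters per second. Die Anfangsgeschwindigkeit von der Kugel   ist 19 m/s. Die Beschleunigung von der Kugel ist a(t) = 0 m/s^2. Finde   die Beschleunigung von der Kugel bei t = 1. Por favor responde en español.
Tenemos la aceleración a(t) = 0. Sustituyendo t = 1: a(1) = 0.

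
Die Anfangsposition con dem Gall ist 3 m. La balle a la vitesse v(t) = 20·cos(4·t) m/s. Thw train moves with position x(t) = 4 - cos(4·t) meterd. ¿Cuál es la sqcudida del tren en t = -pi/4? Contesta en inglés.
Starting from position x(t) = 4 - cos(4·t), we take 3 derivatives. Differentiating position, we get velocity: v(t) = 4·sin(4·t). Taking d/dt of v(t), we find a(t) = 16·cos(4·t). Taking d/dt of a(t), we find j(t) = -64·sin(4·t). Using j(t) = -64·sin(4·t) and substituting t = -pi/4, we find j = 0.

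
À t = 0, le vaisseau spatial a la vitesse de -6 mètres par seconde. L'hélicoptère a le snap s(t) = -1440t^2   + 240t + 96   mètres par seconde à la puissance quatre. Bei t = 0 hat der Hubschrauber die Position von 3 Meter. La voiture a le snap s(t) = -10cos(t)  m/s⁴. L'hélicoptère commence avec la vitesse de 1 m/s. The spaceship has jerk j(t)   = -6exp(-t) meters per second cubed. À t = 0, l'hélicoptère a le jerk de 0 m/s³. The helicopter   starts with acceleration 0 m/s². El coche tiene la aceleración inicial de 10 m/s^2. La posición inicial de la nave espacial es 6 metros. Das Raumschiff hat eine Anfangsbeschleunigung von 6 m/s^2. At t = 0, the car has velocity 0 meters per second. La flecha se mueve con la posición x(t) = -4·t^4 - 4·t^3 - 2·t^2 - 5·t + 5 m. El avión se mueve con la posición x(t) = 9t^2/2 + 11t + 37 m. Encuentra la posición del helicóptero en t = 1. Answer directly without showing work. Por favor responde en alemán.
Bei t = 1, x = 6.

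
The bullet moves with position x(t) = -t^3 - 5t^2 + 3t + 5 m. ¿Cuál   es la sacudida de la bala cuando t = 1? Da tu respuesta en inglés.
To solve this, we need to take 3 derivatives of our position equation x(t) = -t^3 - 5·t^2 + 3·t + 5. Taking d/dt of x(t), we find v(t) = -3·t^2 - 10·t + 3. The derivative of velocity gives acceleration: a(t) = -6·t - 10. The derivative of acceleration gives jerk: j(t) = -6. We have jerk j(t) = -6. Substituting t = 1: j(1) = -6.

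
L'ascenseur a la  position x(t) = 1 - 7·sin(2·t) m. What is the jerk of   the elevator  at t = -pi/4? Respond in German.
Ausgehend von der Position x(t) = 1 - 7·sin(2·t), nehmen wir 3 Ableitungen. Durch Ableiten von der Position erhalten wir die Geschwindigkeit: v(t) = -14·cos(2·t). Mit d/dt von v(t) finden wir a(t) = 28·sin(2·t). Durch Ableiten von der Beschleunigung erhalten wir den Ruck: j(t) = 56·cos(2·t). Mit j(t) = 56·cos(2·t) und Einsetzen von t = -pi/4, finden wir j = 0.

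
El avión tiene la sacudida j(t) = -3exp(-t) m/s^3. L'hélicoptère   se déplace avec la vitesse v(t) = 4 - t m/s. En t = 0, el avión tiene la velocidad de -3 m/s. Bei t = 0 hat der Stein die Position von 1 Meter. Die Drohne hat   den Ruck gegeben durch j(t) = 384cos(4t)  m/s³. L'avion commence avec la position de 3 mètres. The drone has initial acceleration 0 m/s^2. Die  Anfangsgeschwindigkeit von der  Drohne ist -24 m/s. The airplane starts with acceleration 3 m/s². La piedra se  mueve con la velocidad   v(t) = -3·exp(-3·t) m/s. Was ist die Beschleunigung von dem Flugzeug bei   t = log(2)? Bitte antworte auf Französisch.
Nous devons intégrer notre équation du jerk j(t) = -3·exp(-t) 1 fois. En prenant ∫j(t)dt et en appliquant a(0) = 3, nous trouvons a(t) = 3·exp(-t). Nous avons l'accélération a(t) = 3·exp(-t). En substituant t = log(2): a(log(2)) = 3/2.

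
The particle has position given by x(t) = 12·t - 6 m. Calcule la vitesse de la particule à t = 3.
En partant de la position x(t) = 12·t - 6, nous prenons 1 dérivée. La dérivée de la position donne la vitesse: v(t) = 12. En utilisant v(t) = 12 et en substituant t = 3, nous trouvons v = 12.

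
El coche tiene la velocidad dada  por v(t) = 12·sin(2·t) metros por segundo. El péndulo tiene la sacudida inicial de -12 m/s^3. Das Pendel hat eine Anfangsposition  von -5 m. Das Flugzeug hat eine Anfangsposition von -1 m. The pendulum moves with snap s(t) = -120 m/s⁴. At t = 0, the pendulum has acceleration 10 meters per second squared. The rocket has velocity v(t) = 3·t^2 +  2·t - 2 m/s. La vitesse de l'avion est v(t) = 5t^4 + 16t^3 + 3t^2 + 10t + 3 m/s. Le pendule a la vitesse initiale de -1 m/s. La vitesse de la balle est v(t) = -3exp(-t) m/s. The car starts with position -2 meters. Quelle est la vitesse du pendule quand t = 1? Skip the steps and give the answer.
La réponse est -17.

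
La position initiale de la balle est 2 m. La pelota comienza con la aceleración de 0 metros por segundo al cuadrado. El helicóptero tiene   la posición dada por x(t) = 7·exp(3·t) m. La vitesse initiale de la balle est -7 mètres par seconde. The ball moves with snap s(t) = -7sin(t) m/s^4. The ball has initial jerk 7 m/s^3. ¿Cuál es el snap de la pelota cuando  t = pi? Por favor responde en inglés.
Using s(t) = -7·sin(t) and substituting t = pi, we find s = 0.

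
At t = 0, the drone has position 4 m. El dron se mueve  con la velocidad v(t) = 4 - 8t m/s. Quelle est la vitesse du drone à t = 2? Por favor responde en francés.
En utilisant v(t) = 4 - 8·t et en substituant t = 2, nous trouvons v = -12.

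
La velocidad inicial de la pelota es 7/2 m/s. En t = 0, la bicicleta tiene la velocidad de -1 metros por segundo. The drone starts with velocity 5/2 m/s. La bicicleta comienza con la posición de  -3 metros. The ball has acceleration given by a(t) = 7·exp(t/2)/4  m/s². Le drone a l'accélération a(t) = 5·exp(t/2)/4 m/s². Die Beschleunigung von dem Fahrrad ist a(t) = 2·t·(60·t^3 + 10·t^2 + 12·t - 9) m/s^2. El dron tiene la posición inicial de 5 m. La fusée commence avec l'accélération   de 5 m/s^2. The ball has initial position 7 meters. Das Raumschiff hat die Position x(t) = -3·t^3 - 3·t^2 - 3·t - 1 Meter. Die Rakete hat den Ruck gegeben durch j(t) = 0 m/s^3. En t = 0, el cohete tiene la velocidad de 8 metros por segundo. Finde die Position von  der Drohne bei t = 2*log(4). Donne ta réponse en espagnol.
Debemos encontrar la integral de nuestra ecuación de la aceleración a(t) = 5·exp(t/2)/4 2 veces. Tomando ∫a(t)dt y aplicando v(0) = 5/2, encontramos v(t) = 5·exp(t/2)/2. La antiderivada de la velocidad, con x(0) = 5, da la posición: x(t) = 5·exp(t/2). De la ecuación de la posición x(t) = 5·exp(t/2), sustituimos t = 2*log(4) para obtener x = 20.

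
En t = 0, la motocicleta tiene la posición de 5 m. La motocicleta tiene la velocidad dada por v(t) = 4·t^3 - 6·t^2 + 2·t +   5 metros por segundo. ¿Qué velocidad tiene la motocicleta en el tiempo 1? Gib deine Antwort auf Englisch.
From the given velocity equation v(t) = 4·t^3 - 6·t^2 + 2·t + 5, we substitute t = 1 to get v = 5.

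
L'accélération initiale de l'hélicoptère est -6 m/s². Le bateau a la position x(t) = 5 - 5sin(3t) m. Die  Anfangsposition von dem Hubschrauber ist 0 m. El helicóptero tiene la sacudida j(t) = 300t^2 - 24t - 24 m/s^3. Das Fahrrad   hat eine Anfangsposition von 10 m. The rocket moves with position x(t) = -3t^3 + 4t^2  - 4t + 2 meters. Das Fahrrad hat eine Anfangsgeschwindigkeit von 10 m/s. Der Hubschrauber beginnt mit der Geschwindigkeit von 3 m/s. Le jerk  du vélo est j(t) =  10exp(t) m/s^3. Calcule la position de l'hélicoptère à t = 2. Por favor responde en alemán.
Ausgehend von dem Ruck j(t) = 300·t^2 - 24·t - 24, nehmen wir 3 Integrale. Durch Integration von dem Ruck und Verwendung der Anfangsbedingung a(0) = -6, erhalten wir a(t) = 100·t^3 - 12·t^2 - 24·t - 6. Die Stammfunktion von der Beschleunigung, mit v(0) = 3, ergibt die Geschwindigkeit: v(t) = 25·t^4 - 4·t^3 - 12·t^2 - 6·t + 3. Die Stammfunktion von der Geschwindigkeit ist die Position. Mit x(0) = 0 erhalten wir x(t) = 5·t^5 - t^4 - 4·t^3 - 3·t^2 + 3·t. Aus der Gleichung für die Position x(t) = 5·t^5 - t^4 - 4·t^3 - 3·t^2 + 3·t, setzen wir t = 2 ein und erhalten x = 106.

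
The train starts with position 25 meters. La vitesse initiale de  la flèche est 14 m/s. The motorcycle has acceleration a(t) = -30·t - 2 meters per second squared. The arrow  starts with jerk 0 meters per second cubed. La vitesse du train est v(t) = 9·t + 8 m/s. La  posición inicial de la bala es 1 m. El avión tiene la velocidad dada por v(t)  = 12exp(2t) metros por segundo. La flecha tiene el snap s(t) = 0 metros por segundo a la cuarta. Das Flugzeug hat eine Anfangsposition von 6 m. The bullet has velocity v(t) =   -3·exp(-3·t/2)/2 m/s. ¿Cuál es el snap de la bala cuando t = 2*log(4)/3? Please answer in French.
Pour résoudre ceci, nous devons prendre 3 dérivées de notre équation de la vitesse v(t) = -3·exp(-3·t/2)/2. La dérivée de la vitesse donne l'accélération: a(t) = 9·exp(-3·t/2)/4. En prenant d/dt de a(t), nous trouvons j(t) = -27·exp(-3·t/2)/8. En dérivant le jerk, nous obtenons le snap: s(t) = 81·exp(-3·t/2)/16. De l'équation du snap s(t) = 81·exp(-3·t/2)/16, nous substituons t = 2*log(4)/3 pour obtenir s = 81/64.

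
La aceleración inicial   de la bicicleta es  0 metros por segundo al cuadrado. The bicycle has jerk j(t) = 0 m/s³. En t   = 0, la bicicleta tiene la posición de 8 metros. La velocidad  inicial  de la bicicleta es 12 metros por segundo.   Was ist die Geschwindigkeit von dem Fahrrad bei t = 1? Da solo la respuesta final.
Die Geschwindigkeit bei t = 1 ist v = 12.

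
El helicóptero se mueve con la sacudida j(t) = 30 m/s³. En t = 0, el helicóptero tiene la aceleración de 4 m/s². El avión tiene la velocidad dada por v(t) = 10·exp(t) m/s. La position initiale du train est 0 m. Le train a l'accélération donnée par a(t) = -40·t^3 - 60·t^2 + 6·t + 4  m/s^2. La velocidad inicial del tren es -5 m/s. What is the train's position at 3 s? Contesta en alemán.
Um dies zu lösen, müssen wir 2 Stammfunktionen unserer Gleichung für die Beschleunigung a(t) = -40·t^3 - 60·t^2 + 6·t + 4 finden. Mit ∫a(t)dt und Anwendung von v(0) = -5, finden wir v(t) = -10·t^4 - 20·t^3 + 3·t^2 + 4·t - 5. Die Stammfunktion von der Geschwindigkeit, mit x(0) = 0, ergibt die Position: x(t) = -2·t^5 - 5·t^4 + t^3 + 2·t^2 - 5·t. Aus der Gleichung für die Position x(t) = -2·t^5 - 5·t^4 + t^3 + 2·t^2 - 5·t, setzen wir t = 3 ein und erhalten x = -861.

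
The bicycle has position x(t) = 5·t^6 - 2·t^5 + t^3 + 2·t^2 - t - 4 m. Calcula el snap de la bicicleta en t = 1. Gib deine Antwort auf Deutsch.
Um dies zu lösen, müssen wir 4 Ableitungen unserer Gleichung für die Position x(t) = 5·t^6 - 2·t^5 + t^3 + 2·t^2 - t - 4 nehmen. Durch Ableiten von der Position erhalten wir die Geschwindigkeit: v(t) = 30·t^5 - 10·t^4 + 3·t^2 + 4·t - 1. Mit d/dt von v(t) finden wir a(t) = 150·t^4 - 40·t^3 + 6·t + 4. Die Ableitung von der Beschleunigung ergibt den Ruck: j(t) = 600·t^3 - 120·t^2 + 6. Durch Ableiten von dem Ruck erhalten wir den Snap: s(t) = 1800·t^2 - 240·t. Wir haben den Snap s(t) = 1800·t^2 - 240·t. Durch Einsetzen von t = 1: s(1) = 1560.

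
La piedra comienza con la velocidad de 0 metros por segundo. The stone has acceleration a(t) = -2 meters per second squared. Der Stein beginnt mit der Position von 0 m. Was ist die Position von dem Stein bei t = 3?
Um dies zu lösen, müssen wir 2 Stammfunktionen unserer Gleichung für die Beschleunigung a(t) = -2 finden. Die Stammfunktion von der Beschleunigung, mit v(0) = 0, ergibt die Geschwindigkeit: v(t) = -2·t. Durch Integration von der Geschwindigkeit und Verwendung der Anfangsbedingung x(0) = 0, erhalten wir x(t) = -t^2. Aus der Gleichung für die Position x(t) = -t^2, setzen wir t = 3 ein und erhalten x = -9.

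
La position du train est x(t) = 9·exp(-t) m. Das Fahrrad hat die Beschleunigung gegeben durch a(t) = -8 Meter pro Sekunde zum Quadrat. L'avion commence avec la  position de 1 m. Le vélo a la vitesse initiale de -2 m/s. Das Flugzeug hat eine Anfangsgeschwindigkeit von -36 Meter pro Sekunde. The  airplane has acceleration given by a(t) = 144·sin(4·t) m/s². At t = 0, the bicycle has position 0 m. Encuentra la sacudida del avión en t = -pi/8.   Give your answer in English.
Starting from acceleration a(t) = 144·sin(4·t), we take 1 derivative. Differentiating acceleration, we get jerk: j(t) = 576·cos(4·t). Using j(t) = 576·cos(4·t) and substituting t = -pi/8, we find j = 0.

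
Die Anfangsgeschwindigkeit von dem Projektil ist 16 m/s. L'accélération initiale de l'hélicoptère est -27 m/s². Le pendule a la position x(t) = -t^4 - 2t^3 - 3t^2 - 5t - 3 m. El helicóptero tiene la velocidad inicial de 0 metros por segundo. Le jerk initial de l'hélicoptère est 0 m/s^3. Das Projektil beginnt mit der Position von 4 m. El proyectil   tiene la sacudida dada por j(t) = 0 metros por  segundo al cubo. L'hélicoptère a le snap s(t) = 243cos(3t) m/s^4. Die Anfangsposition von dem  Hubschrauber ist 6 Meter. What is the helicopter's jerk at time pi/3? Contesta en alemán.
Wir müssen das Integral unserer Gleichung für den Snap s(t) = 243·cos(3·t) 1-mal finden. Das Integral von dem Snap, mit j(0) = 0, ergibt den Ruck: j(t) = 81·sin(3·t). Mit j(t) = 81·sin(3·t) und Einsetzen von t = pi/3, finden wir j = 0.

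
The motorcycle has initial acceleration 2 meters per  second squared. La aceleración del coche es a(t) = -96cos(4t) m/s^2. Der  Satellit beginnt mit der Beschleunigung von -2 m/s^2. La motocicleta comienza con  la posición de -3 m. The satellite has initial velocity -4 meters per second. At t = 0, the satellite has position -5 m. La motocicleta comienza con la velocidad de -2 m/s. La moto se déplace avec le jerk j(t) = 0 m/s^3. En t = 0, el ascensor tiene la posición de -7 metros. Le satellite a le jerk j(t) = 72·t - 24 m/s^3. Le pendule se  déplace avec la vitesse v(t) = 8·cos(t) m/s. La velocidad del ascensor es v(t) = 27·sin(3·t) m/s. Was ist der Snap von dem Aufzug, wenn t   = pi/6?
Um dies zu lösen, müssen wir 3 Ableitungen unserer Gleichung für die Geschwindigkeit v(t) = 27·sin(3·t) nehmen. Die Ableitung von der Geschwindigkeit ergibt die Beschleunigung: a(t) = 81·cos(3·t). Durch Ableiten von der Beschleunigung erhalten wir den Ruck: j(t) = -243·sin(3·t). Mit d/dt von j(t) finden wir s(t) = -729·cos(3·t). Mit s(t) = -729·cos(3·t) und Einsetzen von t = pi/6, finden wir s = 0.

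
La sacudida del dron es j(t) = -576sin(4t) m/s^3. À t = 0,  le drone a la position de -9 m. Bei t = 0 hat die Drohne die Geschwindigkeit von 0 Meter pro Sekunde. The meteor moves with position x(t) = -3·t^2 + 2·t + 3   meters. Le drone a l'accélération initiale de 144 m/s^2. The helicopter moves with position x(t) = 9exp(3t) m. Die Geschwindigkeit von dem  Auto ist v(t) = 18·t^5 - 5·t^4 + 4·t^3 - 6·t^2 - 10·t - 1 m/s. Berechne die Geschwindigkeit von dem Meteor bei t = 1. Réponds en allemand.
Ausgehend von der Position x(t) = -3·t^2 + 2·t + 3, nehmen wir 1 Ableitung. Durch Ableiten von der Position erhalten wir die Geschwindigkeit: v(t) = 2 - 6·t. Aus der Gleichung für die Geschwindigkeit v(t) = 2 - 6·t, setzen wir t = 1 ein und erhalten v = -4.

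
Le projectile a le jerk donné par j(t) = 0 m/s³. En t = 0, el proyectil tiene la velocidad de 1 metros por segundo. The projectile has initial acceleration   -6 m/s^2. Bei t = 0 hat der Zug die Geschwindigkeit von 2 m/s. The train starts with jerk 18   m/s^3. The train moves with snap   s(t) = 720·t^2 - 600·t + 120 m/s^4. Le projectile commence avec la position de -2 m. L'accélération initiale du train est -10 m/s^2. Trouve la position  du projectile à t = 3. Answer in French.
Nous devons trouver l'intégrale de notre équation du jerk j(t) = 0 3 fois. En prenant ∫j(t)dt et en appliquant a(0) = -6, nous trouvons a(t) = -6. En prenant ∫a(t)dt et en appliquant v(0) = 1, nous trouvons v(t) = 1 - 6·t. La primitive de la vitesse est la position. En utilisant x(0) = -2, nous obtenons x(t) = -3·t^2 + t - 2. De l'équation de la position x(t) = -3·t^2 + t - 2, nous substituons t = 3 pour obtenir x = -26.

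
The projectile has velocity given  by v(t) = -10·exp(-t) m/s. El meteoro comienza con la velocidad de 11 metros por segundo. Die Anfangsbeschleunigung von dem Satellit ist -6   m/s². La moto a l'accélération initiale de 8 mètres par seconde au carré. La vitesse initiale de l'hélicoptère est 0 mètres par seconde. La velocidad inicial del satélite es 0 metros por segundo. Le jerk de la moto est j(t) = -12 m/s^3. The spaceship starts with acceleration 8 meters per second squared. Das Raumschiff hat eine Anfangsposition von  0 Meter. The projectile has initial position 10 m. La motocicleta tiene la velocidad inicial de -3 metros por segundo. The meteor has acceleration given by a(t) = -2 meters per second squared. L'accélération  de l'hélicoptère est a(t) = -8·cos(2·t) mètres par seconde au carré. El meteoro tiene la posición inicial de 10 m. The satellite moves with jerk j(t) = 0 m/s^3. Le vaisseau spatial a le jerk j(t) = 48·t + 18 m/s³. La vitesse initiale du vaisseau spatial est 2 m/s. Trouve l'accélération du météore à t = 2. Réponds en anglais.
From the given acceleration equation a(t) = -2, we substitute t = 2 to get a = -2.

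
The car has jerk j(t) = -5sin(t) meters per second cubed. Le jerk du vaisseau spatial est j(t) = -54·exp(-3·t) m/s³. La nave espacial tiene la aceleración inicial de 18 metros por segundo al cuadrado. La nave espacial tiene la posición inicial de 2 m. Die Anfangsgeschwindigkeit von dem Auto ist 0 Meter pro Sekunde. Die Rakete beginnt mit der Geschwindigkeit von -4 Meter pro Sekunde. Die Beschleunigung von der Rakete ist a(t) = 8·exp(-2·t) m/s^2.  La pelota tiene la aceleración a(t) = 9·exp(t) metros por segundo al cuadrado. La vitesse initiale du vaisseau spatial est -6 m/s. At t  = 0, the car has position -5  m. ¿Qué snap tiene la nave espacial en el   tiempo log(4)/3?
Debemos derivar nuestra ecuación de la sacudida j(t) = -54·exp(-3·t) 1 vez. Tomando d/dt de j(t), encontramos s(t) = 162·exp(-3·t). Tenemos el snap s(t) = 162·exp(-3·t). Sustituyendo t = log(4)/3: s(log(4)/3) = 81/2.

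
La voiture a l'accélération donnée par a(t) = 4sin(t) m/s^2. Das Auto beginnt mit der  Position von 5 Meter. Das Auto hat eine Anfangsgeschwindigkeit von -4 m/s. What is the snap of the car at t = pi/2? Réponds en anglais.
Starting from acceleration a(t) = 4·sin(t), we take 2 derivatives. The derivative of acceleration gives jerk: j(t) = 4·cos(t). The derivative of jerk gives snap: s(t) = -4·sin(t). Using s(t) = -4·sin(t) and substituting t = pi/2, we find s = -4.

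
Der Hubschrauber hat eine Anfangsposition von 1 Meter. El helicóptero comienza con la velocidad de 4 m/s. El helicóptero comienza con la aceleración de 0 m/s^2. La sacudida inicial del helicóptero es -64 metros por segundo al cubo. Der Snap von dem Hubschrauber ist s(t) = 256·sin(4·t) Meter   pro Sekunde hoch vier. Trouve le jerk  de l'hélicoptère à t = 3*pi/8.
En partant du snap s(t) = 256·sin(4·t), nous prenons 1 primitive. La primitive du snap est le jerk. En utilisant j(0) = -64, nous obtenons j(t) = -64·cos(4·t). En utilisant j(t) = -64·cos(4·t) et en substituant t = 3*pi/8, nous trouvons j = 0.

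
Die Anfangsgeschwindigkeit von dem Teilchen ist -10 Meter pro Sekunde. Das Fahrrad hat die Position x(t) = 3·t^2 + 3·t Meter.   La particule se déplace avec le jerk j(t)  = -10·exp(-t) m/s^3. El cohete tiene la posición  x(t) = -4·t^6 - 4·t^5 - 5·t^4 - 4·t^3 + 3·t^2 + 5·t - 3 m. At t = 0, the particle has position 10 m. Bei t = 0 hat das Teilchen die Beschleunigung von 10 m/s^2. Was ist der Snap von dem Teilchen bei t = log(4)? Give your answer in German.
Wir müssen unsere Gleichung für den Ruck j(t) = -10·exp(-t) 1-mal ableiten. Durch Ableiten von dem Ruck erhalten wir den Snap: s(t) = 10·exp(-t). Wir haben den Snap s(t) = 10·exp(-t). Durch Einsetzen von t = log(4): s(log(4)) = 5/2.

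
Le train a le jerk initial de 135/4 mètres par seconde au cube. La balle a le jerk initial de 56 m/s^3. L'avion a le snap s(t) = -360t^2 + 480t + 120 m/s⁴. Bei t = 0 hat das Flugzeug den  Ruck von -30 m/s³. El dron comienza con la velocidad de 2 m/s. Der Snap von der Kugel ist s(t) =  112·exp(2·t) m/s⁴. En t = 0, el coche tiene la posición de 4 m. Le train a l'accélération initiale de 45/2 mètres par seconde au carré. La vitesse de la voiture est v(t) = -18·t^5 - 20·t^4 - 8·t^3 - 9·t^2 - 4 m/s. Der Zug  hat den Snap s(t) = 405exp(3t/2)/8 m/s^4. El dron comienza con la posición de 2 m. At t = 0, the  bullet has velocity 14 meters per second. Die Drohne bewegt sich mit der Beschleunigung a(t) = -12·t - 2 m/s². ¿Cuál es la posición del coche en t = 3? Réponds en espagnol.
Necesitamos integrar nuestra ecuación de la velocidad v(t) = -18·t^5 - 20·t^4 - 8·t^3 - 9·t^2 - 4 1 vez. Tomando ∫v(t)dt y aplicando x(0) = 4, encontramos x(t) = -3·t^6 - 4·t^5 - 2·t^4 - 3·t^3 - 4·t + 4. Usando x(t) = -3·t^6 - 4·t^5 - 2·t^4 - 3·t^3 - 4·t + 4 y sustituyendo t = 3, encontramos x = -3410.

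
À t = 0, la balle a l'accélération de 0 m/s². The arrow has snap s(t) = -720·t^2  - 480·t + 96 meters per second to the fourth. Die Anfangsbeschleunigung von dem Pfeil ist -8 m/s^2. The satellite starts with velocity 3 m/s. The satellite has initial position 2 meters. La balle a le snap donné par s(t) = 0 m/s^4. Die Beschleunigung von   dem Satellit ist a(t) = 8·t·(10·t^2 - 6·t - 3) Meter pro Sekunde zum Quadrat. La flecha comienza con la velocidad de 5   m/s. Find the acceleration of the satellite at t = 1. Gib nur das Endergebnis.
a(1) = 8.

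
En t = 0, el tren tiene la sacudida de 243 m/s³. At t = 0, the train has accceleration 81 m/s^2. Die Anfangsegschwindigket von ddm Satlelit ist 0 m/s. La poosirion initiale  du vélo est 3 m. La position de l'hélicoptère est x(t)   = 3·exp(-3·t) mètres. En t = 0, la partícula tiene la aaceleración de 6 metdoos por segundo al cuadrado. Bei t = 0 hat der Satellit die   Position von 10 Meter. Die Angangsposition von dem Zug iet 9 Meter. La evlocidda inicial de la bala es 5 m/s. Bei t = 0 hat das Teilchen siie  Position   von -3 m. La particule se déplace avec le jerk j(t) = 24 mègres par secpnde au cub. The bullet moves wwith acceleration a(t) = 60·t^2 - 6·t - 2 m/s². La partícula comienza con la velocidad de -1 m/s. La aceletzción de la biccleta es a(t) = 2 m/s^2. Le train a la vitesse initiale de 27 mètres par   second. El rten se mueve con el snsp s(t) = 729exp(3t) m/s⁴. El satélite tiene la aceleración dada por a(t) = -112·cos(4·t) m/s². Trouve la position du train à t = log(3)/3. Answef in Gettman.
Wir müssen die Stammfunktion unserer Gleichung für den Snap s(t) = 729·exp(3·t) 4-mal finden. Die Stammfunktion von dem Snap, mit j(0) = 243, ergibt den Ruck: j(t) = 243·exp(3·t). Durch Integration von dem Ruck und Verwendung der Anfangsbedingung a(0) = 81, erhalten wir a(t) = 81·exp(3·t). Das Integral von der Beschleunigung ist die Geschwindigkeit. Mit v(0) = 27 erhalten wir v(t) = 27·exp(3·t). Durch Integration von der Geschwindigkeit und Verwendung der Anfangsbedingung x(0) = 9, erhalten wir x(t) = 9·exp(3·t). Aus der Gleichung für die Position x(t) = 9·exp(3·t), setzen wir t = log(3)/3 ein und erhalten x = 27.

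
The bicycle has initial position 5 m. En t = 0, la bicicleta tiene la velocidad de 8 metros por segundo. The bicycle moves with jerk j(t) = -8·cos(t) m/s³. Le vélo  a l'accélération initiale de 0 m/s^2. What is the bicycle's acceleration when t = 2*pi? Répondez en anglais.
Starting from jerk j(t) = -8·cos(t), we take 1 antiderivative. The antiderivative of jerk is acceleration. Using a(0) = 0, we get a(t) = -8·sin(t). Using a(t) = -8·sin(t) and substituting t = 2*pi, we find a = 0.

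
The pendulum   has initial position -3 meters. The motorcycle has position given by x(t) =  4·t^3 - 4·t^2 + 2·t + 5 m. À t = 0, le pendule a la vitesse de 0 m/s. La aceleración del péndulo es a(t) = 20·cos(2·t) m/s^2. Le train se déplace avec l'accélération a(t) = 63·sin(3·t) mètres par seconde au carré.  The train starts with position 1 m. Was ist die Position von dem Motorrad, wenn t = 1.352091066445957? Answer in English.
From the given position equation x(t) = 4·t^3 - 4·t^2 + 2·t + 5, we substitute t = 1.352091066445957 to get x = 10.2788836202403.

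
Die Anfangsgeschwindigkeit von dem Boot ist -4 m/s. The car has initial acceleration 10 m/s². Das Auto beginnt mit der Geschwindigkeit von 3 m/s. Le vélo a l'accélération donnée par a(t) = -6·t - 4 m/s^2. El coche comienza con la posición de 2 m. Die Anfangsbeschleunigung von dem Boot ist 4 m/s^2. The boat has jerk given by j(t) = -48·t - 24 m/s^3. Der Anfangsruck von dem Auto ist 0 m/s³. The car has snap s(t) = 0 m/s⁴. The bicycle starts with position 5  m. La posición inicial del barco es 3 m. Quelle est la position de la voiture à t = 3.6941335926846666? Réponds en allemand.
Ausgehend von dem Snap s(t) = 0, nehmen wir 4 Stammfunktionen. Mit ∫s(t)dt und Anwendung von j(0) = 0, finden wir j(t) = 0. Mit ∫j(t)dt und Anwendung von a(0) = 10, finden wir a(t) = 10. Mit ∫a(t)dt und Anwendung von v(0) = 3, finden wir v(t) = 10·t + 3. Durch Integration von der Geschwindigkeit und Verwendung der Anfangsbedingung x(0) = 2, erhalten wir x(t) = 5·t^2 + 3·t + 2. Aus der Gleichung für die Position x(t) = 5·t^2 + 3·t + 2, setzen wir t = 3.6941335926846666 ein und erhalten x = 81.3155157810606.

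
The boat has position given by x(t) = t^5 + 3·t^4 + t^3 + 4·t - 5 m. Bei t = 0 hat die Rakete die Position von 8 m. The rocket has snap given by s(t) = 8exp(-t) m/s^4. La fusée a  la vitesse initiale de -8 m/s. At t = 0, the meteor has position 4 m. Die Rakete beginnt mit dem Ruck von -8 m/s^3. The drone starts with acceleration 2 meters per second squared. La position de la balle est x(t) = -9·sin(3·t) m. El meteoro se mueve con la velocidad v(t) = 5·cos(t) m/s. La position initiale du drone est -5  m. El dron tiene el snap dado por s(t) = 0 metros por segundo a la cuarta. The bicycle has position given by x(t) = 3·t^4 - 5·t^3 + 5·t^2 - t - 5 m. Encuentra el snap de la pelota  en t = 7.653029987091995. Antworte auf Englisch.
Starting from position x(t) = -9·sin(3·t), we take 4 derivatives. Differentiating position, we get velocity: v(t) = -27·cos(3·t). Differentiating velocity, we get acceleration: a(t) = 81·sin(3·t). Taking d/dt of a(t), we find j(t) = 243·cos(3·t). Taking d/dt of j(t), we find s(t) = -729·sin(3·t). From the given snap equation s(t) = -729·sin(3·t), we substitute t = 7.653029987091995 to get s = 600.492049731222.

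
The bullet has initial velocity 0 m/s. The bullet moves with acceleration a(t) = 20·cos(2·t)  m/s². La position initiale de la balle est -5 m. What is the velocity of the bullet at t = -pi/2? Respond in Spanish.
Necesitamos integrar nuestra ecuación de la aceleración a(t) = 20·cos(2·t) 1 vez. La integral de la aceleración es la velocidad. Usando v(0) = 0, obtenemos v(t) = 10·sin(2·t). Usando v(t) = 10·sin(2·t) y sustituyendo t = -pi/2, encontramos v = 0.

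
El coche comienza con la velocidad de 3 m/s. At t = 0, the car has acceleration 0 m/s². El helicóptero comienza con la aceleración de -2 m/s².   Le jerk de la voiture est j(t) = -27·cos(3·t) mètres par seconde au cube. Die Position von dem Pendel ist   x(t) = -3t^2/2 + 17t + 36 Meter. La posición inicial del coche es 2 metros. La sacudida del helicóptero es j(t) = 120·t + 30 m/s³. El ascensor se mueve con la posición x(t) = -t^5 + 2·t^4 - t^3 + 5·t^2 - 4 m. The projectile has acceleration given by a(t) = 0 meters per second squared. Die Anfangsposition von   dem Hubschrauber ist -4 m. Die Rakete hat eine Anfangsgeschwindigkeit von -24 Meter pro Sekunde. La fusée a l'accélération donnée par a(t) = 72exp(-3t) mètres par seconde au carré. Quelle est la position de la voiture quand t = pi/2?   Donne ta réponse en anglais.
Starting from jerk j(t) = -27·cos(3·t), we take 3 integrals. The antiderivative of jerk is acceleration. Using a(0) = 0, we get a(t) = -9·sin(3·t). The antiderivative of acceleration, with v(0) = 3, gives velocity: v(t) = 3·cos(3·t). Finding the antiderivative of v(t) and using x(0) = 2: x(t) = sin(3·t) + 2. Using x(t) = sin(3·t) + 2 and substituting t = pi/2, we find x = 1.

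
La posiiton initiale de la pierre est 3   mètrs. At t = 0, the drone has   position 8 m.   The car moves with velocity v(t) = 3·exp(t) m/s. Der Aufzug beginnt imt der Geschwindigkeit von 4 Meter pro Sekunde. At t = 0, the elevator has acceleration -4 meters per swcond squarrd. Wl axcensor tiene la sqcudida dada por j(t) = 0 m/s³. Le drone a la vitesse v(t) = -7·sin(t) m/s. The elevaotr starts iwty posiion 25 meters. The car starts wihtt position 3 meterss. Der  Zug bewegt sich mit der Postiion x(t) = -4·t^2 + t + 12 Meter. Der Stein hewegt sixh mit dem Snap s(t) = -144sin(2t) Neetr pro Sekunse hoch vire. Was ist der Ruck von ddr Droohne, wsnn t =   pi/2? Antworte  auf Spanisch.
Para resolver esto, necesitamos tomar 2 derivadas de nuestra ecuación de la velocidad v(t) = -7·sin(t). Derivando la velocidad, obtenemos la aceleración: a(t) = -7·cos(t). Tomando d/dt de a(t), encontramos j(t) = 7·sin(t). De la ecuación de la sacudida j(t) = 7·sin(t), sustituimos t = pi/2 para obtener j = 7.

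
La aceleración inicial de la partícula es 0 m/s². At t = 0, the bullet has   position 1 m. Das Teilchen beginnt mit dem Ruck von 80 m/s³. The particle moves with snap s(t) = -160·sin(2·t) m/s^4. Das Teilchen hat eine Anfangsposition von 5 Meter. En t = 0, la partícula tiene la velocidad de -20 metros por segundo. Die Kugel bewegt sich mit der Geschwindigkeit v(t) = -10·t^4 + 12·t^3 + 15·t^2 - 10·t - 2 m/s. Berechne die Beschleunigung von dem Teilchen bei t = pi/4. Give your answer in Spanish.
Para resolver esto, necesitamos tomar 2 integrales de nuestra ecuación del snap s(t) = -160·sin(2·t). La integral del snap, con j(0) = 80, da la sacudida: j(t) = 80·cos(2·t). La antiderivada de la sacudida es la aceleración. Usando a(0) = 0, obtenemos a(t) = 40·sin(2·t). Usando a(t) = 40·sin(2·t) y sustituyendo t = pi/4, encontramos a = 40.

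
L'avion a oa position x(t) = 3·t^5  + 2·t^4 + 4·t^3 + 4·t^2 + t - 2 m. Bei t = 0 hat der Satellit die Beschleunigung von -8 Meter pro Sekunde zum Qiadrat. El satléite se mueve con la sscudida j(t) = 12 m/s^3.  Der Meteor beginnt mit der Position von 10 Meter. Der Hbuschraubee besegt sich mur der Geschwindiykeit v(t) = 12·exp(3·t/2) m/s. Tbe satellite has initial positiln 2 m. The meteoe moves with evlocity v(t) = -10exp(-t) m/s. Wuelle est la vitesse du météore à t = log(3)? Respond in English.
Using v(t) = -10·exp(-t) and substituting t = log(3), we find v = -10/3.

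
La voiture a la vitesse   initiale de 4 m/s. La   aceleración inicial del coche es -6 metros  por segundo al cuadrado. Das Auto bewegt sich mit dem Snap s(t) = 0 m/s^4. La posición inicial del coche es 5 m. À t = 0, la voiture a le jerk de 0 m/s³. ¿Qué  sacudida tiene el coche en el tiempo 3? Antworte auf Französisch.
Pour résoudre ceci, nous devons prendre 1 primitive de notre équation du snap s(t) = 0. La primitive du snap est le jerk. En utilisant j(0) = 0, nous obtenons j(t) = 0. Nous avons le jerk j(t) = 0. En substituant t = 3: j(3) = 0.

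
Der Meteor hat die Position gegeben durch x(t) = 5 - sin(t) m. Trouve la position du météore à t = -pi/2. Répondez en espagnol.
Usando x(t) = 5 - sin(t) y sustituyendo t = -pi/2, encontramos x = 6.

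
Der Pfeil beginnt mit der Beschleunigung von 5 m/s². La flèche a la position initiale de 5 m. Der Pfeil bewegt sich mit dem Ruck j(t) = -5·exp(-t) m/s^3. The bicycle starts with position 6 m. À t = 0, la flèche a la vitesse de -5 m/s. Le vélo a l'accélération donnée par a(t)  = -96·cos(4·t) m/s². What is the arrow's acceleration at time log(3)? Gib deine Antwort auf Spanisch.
Partiendo de la sacudida j(t) = -5·exp(-t), tomamos 1 integral. La antiderivada de la sacudida es la aceleración. Usando a(0) = 5, obtenemos a(t) = 5·exp(-t). Usando a(t) = 5·exp(-t) y sustituyendo t = log(3), encontramos a = 5/3.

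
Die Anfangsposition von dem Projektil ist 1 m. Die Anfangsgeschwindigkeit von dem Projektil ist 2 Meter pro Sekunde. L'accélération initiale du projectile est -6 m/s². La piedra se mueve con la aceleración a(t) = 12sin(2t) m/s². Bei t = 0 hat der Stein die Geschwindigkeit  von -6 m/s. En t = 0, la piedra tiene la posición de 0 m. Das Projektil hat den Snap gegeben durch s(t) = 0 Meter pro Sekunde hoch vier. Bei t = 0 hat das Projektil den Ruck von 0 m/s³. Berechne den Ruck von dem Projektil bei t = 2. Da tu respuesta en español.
Para resolver esto, necesitamos tomar 1 integral de nuestra ecuación del snap s(t) = 0. Integrando el snap y usando la condición inicial j(0) = 0, obtenemos j(t) = 0. Tenemos la sacudida j(t) = 0. Sustituyendo t = 2: j(2) = 0.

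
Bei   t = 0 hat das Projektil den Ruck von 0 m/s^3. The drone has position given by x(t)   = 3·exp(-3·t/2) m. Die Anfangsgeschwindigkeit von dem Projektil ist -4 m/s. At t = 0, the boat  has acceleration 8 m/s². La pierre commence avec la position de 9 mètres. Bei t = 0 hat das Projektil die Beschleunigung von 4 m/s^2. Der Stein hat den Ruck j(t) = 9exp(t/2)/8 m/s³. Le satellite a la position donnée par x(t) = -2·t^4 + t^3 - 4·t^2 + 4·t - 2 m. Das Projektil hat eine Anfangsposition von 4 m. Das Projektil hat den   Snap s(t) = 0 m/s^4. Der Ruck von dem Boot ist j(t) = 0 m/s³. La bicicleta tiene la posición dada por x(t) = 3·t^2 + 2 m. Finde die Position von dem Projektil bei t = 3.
Ausgehend von dem Snap s(t) = 0, nehmen wir 4 Integrale. Mit ∫s(t)dt und Anwendung von j(0) = 0, finden wir j(t) = 0. Mit ∫j(t)dt und Anwendung von a(0) = 4, finden wir a(t) = 4. Mit ∫a(t)dt und Anwendung von v(0) = -4, finden wir v(t) = 4·t - 4. Mit ∫v(t)dt und Anwendung von x(0) = 4, finden wir x(t) = 2·t^2 - 4·t + 4. Aus der Gleichung für die Position x(t) = 2·t^2 - 4·t + 4, setzen wir t = 3 ein und erhalten x = 10.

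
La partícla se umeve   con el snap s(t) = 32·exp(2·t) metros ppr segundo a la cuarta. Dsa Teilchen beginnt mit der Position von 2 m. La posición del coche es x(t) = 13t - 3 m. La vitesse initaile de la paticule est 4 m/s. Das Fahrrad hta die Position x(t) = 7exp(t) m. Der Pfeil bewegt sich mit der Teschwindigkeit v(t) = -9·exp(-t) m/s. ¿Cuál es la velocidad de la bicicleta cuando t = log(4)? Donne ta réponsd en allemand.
Wir müssen unsere Gleichung für die Position x(t) = 7·exp(t) 1-mal ableiten. Die Ableitung von der Position ergibt die Geschwindigkeit: v(t) = 7·exp(t). Wir haben die Geschwindigkeit v(t) = 7·exp(t). Durch Einsetzen von t = log(4): v(log(4)) = 28.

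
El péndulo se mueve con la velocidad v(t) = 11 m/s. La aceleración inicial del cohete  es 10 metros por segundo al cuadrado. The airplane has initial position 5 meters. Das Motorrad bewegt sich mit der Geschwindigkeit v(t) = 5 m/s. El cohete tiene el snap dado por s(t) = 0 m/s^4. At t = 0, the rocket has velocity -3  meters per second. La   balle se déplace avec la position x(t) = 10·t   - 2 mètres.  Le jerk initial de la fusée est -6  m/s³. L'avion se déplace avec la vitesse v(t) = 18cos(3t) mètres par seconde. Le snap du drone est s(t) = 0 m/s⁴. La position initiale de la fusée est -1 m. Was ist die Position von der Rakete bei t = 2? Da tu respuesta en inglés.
We need to integrate our snap equation s(t) = 0 4 times. Taking ∫s(t)dt and applying j(0) = -6, we find j(t) = -6. The antiderivative of jerk is acceleration. Using a(0) = 10, we get a(t) = 10 - 6·t. Finding the integral of a(t) and using v(0) = -3: v(t) = -3·t^2 + 10·t - 3. Integrating velocity and using the initial condition x(0) = -1, we get x(t) = -t^3 + 5·t^2 - 3·t - 1. Using x(t) = -t^3 + 5·t^2 - 3·t - 1 and substituting t = 2, we find x = 5.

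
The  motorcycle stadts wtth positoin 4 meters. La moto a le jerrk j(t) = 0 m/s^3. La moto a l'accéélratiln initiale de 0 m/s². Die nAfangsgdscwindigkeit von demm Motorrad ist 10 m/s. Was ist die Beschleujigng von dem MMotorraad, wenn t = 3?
Ausgehend von dem Ruck j(t) = 0, nehmen wir 1 Stammfunktion. Die Stammfunktion von dem Ruck, mit a(0) = 0, ergibt die Beschleunigung: a(t) = 0. Mit a(t) = 0 und Einsetzen von t = 3, finden wir a = 0.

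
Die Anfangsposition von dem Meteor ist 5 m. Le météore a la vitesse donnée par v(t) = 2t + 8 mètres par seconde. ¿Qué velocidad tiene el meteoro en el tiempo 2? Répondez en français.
Nous avons la vitesse v(t) = 2·t + 8. En substituant t = 2: v(2) = 12.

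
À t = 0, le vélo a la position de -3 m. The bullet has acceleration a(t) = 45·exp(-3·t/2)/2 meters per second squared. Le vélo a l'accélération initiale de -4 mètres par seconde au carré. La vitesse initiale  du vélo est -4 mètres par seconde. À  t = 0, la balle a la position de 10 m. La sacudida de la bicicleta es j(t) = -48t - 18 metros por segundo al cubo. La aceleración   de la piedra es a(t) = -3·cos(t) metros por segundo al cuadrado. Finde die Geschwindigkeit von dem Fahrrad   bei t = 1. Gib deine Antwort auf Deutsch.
Wir müssen die Stammfunktion unserer Gleichung für den Ruck j(t) = -48·t - 18 2-mal finden. Das Integral von dem Ruck ist die Beschleunigung. Mit a(0) = -4 erhalten wir a(t) = -24·t^2 - 18·t - 4. Das Integral von der Beschleunigung ist die Geschwindigkeit. Mit v(0) = -4 erhalten wir v(t) = -8·t^3 - 9·t^2 - 4·t - 4. Wir haben die Geschwindigkeit v(t) = -8·t^3 - 9·t^2 - 4·t - 4. Durch Einsetzen von t = 1: v(1) = -25.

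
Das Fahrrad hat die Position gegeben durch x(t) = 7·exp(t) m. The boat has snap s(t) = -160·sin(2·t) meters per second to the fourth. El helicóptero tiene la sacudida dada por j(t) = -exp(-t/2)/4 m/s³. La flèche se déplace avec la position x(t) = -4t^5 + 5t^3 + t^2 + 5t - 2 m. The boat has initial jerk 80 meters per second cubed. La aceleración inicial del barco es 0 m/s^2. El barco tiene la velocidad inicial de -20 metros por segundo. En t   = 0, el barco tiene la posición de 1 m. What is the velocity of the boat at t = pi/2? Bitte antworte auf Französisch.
En partant du snap s(t) = -160·sin(2·t), nous prenons 3 intégrales. En intégrant le snap et en utilisant la condition initiale j(0) = 80, nous obtenons j(t) = 80·cos(2·t). En prenant ∫j(t)dt et en appliquant a(0) = 0, nous trouvons a(t) = 40·sin(2·t). La primitive de l'accélération est la vitesse. En utilisant v(0) = -20, nous obtenons v(t) = -20·cos(2·t). Nous avons la vitesse v(t) = -20·cos(2·t). En substituant t = pi/2: v(pi/2) = 20.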